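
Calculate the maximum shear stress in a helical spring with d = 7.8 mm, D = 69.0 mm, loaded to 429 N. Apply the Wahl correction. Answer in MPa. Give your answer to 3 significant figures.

185 MPa

Spring index C = D/d = 69.0/7.8 = 8.8462
K_W = (4C−1)/(4C−4) + 0.615/C = 34.385/31.385 + 0.0695 = 1.1651
τ₀ = 8FD/(πd³) = 8·429·69.0/(π·7.8³) = 236808/1490.8 = 158.84 MPa
τ_max = K·τ₀ = 1.1651 × 158.84 = 185.07 MPa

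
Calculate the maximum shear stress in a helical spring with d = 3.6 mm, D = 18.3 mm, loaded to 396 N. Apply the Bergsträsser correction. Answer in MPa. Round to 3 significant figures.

Spring index C = D/d = 18.3/3.6 = 5.0833
K_B = (4C+2)/(4C−3) = 22.333/17.333 = 1.2885
τ₀ = 8FD/(πd³) = 8·396·18.3/(π·3.6³) = 57974.4/146.57 = 395.53 MPa
τ_max = K·τ₀ = 1.2885 × 395.53 = 509.62 MPa

510 MPa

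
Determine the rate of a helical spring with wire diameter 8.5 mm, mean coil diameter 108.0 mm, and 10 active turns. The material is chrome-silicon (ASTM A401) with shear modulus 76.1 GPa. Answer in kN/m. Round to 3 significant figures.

k = Gd⁴/(8D³N_a) = (76.1×10³ × 8.5⁴) / (8 × 108.0³ × 10)
  = 3.97247e+08 / 1.00777e+08 = 3.9418 N/mm

3.94 kN/m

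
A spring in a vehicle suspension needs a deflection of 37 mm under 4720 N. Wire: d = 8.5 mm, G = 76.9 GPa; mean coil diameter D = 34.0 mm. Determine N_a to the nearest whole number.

10

Required rate k = F/δ = 4720/37 = 127.57 N/mm
N_a = Gd⁴/(8D³k) = (76.9×10³ × 8.5⁴)/(8 × 34.0³ × 127.57)
    = 4.01423e+08 / 4.01113e+07 = 10.01 → 10 coils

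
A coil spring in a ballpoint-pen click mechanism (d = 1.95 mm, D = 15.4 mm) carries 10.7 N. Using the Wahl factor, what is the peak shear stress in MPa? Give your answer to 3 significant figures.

67.2 MPa

Spring index C = D/d = 15.4/1.95 = 7.8974
K_W = (4C−1)/(4C−4) + 0.615/C = 30.590/27.590 + 0.0779 = 1.1866
τ₀ = 8FD/(πd³) = 8·10.7·15.4/(π·1.95³) = 1318.24/23.295 = 56.59 MPa
τ_max = K·τ₀ = 1.1866 × 56.59 = 67.15 MPa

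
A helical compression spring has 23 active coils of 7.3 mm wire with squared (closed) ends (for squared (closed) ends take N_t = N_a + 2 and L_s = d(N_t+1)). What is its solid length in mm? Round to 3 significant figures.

squared (closed) ends: N_t = N_a + 2 = 23 + 2 = 25
L_s = d·(N_t+1) = 7.3 × 26 = 189.8 mm

190 mm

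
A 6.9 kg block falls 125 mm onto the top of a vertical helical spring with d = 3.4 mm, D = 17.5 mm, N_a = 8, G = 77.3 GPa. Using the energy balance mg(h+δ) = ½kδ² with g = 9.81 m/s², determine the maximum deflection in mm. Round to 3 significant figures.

k = Gd⁴/(8D³N_a) = (77.3×10³)(3.4⁴)/(8·17.5³·8) = 30.116 N/mm
W = mg = 6.9 × 9.81 = 67.689 N
½kδ² − Wδ − Wh = 0 → δ = (W + √(W² + 2kWh))/k
δ = (67.689 + √(4581.8 + 509635))/30.116 = (67.689 + 717.09)/30.116 = 26.058 mm

26.1 mm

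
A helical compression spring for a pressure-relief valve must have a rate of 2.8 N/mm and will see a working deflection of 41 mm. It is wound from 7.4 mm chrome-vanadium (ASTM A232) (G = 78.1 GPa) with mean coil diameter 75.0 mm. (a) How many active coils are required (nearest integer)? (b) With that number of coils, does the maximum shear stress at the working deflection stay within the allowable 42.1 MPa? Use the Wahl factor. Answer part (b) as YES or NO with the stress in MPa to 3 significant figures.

N_a = Gd⁴/(8D³k) = (78.1×10³)(7.4⁴)/(8·75.0³·2.8) = 24.78 → N_a = 25
Actual rate k = Gd⁴/(8D³·25) = 2.7756 N/mm
Working load F = kδ = 2.7756·41 = 113.8 N
C = 75.0/7.4 = 10.1351; K_W = (4C−1)/(4C−4)+0.615/C = 1.1428
τ_max = K_W·8FD/(πd³) = 1.1428·53.636 = 61.294 MPa
τ_max > 42.1 MPa → exceeds allowable

(a) 25 coils; (b) NO, τ_max = 61.3 MPa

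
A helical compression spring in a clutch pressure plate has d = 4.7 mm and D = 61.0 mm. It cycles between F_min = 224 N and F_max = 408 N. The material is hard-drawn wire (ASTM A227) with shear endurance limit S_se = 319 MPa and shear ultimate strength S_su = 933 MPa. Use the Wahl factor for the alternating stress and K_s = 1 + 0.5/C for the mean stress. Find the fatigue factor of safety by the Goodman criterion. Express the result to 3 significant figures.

C = D/d = 61.0/4.7 = 12.9787; K_W = (4C−1)/(4C−4)+0.615/C = 1.1100; K_s = 1+0.5/C = 1.0385
F_a = (F_max−F_min)/2 = 92 N; F_m = (F_max+F_min)/2 = 316 N
τ_a = K_W·8F_aD/(πd³) = 1.1100 × 137.65 = 152.79 MPa
τ_m = K_s·8F_mD/(πd³) = 1.0385 × 472.78 = 491 MPa
Goodman: 1/n_f = τ_a/S_se + τ_m/S_su = 152.79/319 + 491/933 = 0.47896 + 0.52626 = 1.0052
n_f = 1/1.0052 = 0.9948

0.995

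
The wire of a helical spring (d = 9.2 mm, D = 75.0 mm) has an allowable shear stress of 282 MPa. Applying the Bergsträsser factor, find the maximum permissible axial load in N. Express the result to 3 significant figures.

C = D/d = 75.0/9.2 = 8.1522
K_B = (4C+2)/(4C−3) = 34.609/29.609 = 1.1689
τ_max = K·8FD/(πd³) → F_max = τ_allow·πd³/(8DK)
F_max = 282·π·9.2³/(8·75.0·1.1689) = 6.8986e+05/701.32 = 983.66 N

984 N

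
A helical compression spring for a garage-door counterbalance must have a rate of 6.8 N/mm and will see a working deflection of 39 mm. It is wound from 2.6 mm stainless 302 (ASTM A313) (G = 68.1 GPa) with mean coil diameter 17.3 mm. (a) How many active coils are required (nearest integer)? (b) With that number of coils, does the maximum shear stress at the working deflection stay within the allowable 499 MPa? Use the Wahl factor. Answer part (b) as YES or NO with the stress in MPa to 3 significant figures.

N_a = Gd⁴/(8D³k) = (68.1×10³)(2.6⁴)/(8·17.3³·6.8) = 11.05 → N_a = 11
Actual rate k = Gd⁴/(8D³·11) = 6.83 N/mm
Working load F = kδ = 6.83·39 = 266.37 N
C = 17.3/2.6 = 6.6538; K_W = (4C−1)/(4C−4)+0.615/C = 1.2251
τ_max = K_W·8FD/(πd³) = 1.2251·667.65 = 817.93 MPa
τ_max > 499 MPa → exceeds allowable

(a) 11 coils; (b) NO, τ_max = 818 MPa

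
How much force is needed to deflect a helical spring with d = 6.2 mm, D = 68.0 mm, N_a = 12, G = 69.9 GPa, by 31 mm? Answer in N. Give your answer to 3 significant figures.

k = Gd⁴/(8D³N_a) = (69.9×10³)(6.2⁴)/(8·68.0³·12) = 3.4217 N/mm
F = k·δ = 3.4217 × 31 = 106.07 N

106 N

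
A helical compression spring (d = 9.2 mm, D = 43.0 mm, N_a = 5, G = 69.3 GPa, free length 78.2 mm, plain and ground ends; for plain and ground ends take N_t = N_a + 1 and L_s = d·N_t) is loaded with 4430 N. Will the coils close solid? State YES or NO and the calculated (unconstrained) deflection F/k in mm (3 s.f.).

YES, δ = 28.4 mm

k = Gd⁴/(8D³N_a) = (69.3×10³)(9.2⁴)/(8·43.0³·5) = 156.11 N/mm
N_t = 6; L_s = 9.2·6 = 55.2 mm; δ_solid = L₀ − L_s = 78.2 − 55.2 = 23 mm
δ = F/k = 4430/156.11 = 28.378 mm
δ ≥ δ_solid → spring goes solid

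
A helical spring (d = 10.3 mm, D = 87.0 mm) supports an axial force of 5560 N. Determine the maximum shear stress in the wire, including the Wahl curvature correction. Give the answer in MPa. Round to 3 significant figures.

1320 MPa

Spring index C = D/d = 87.0/10.3 = 8.4466
K_W = (4C−1)/(4C−4) + 0.615/C = 32.786/29.786 + 0.0728 = 1.1735
τ₀ = 8FD/(πd³) = 8·5560·87.0/(π·10.3³) = 3.86976e+06/3432.9 = 1127.3 MPa
τ_max = K·τ₀ = 1.1735 × 1127.3 = 1322.9 MPa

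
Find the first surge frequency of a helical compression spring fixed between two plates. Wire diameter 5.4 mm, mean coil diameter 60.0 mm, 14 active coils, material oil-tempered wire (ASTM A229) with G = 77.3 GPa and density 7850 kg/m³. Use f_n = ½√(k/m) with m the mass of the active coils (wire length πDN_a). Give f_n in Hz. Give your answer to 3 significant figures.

37.8 Hz

k = Gd⁴/(8D³N_a) = (77.3×10³)(5.4⁴)/(8·60.0³·14) = 2.717 N/mm = 2717 N/m
Wire length L = πDN_a = π·60.0·14 = 2638.9 mm
m = ρ·(πd²/4)·L = 7850 × 22.902×10⁻⁶ m² × 2.6389 m = 0.47443 kg
f_n = ½√(k/m) = 0.5·√(2717/0.47443) = 0.5·√(5726.7) = 37.838 Hz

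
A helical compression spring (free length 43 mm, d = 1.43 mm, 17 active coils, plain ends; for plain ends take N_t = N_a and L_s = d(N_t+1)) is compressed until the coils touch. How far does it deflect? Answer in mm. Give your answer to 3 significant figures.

17.3 mm

N_t = 17; L_s = 1.43·18 = 25.74 mm
δ_solid = L₀ − L_s = 43 − 25.74 = 17.26 mm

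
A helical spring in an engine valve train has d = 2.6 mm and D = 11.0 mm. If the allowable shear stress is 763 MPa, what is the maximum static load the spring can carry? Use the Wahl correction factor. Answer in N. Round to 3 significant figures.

348 N

C = D/d = 11.0/2.6 = 4.2308
K_W = (4C−1)/(4C−4) + 0.615/C = 15.923/12.923 + 0.1454 = 1.3775
τ_max = K·8FD/(πd³) → F_max = τ_allow·πd³/(8DK)
F_max = 763·π·2.6³/(8·11.0·1.3775) = 42130/121.22 = 347.55 N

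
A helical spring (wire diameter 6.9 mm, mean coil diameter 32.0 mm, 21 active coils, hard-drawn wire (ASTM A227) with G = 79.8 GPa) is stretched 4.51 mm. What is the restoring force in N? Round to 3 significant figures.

k = Gd⁴/(8D³N_a) = (79.8×10³)(6.9⁴)/(8·32.0³·21) = 32.858 N/mm
F = k·δ = 32.858 × 4.51 = 148.19 N

148 N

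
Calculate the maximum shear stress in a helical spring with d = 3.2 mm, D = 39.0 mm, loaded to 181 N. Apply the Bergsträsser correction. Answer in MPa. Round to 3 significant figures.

609 MPa

Spring index C = D/d = 39.0/3.2 = 12.1875
K_B = (4C+2)/(4C−3) = 50.750/45.750 = 1.1093
τ₀ = 8FD/(πd³) = 8·181·39.0/(π·3.2³) = 56472/102.94 = 548.57 MPa
τ_max = K·τ₀ = 1.1093 × 548.57 = 608.52 MPa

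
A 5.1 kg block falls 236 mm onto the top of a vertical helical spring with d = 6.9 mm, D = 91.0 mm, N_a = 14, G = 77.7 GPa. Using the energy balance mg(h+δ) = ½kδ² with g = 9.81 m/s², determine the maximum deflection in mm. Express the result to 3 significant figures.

133 mm

k = Gd⁴/(8D³N_a) = (77.7×10³)(6.9⁴)/(8·91.0³·14) = 2.0868 N/mm
W = mg = 5.1 × 9.81 = 50.031 N
½kδ² − Wδ − Wh = 0 → δ = (W + √(W² + 2kWh))/k
δ = (50.031 + √(2503.1 + 49278.4))/2.0868 = (50.031 + 227.56)/2.0868 = 133.02 mm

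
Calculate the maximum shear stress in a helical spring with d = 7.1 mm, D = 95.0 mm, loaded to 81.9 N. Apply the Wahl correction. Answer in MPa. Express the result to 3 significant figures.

Spring index C = D/d = 95.0/7.1 = 13.3803
K_W = (4C−1)/(4C−4) + 0.615/C = 52.521/49.521 + 0.0460 = 1.1065
τ₀ = 8FD/(πd³) = 8·81.9·95.0/(π·7.1³) = 62244/1124.4 = 55.357 MPa
τ_max = K·τ₀ = 1.1065 × 55.357 = 61.255 MPa

61.3 MPa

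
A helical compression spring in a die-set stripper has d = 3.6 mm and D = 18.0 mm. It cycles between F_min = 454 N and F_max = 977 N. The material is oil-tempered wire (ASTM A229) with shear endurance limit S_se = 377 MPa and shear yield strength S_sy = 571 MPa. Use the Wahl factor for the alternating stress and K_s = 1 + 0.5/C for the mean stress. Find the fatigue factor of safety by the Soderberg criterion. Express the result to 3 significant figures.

0.445

C = D/d = 18.0/3.6 = 5.0000; K_W = (4C−1)/(4C−4)+0.615/C = 1.3105; K_s = 1+0.5/C = 1.1000
F_a = (F_max−F_min)/2 = 261.5 N; F_m = (F_max+F_min)/2 = 715.5 N
τ_a = K_W·8F_aD/(πd³) = 1.3105 × 256.91 = 336.68 MPa
τ_m = K_s·8F_mD/(πd³) = 1.1000 × 702.93 = 773.23 MPa
Soderberg: 1/n_f = τ_a/S_se + τ_m/S_sy = 336.68/377 + 773.23/571 = 0.89304 + 1.35416 = 2.2472
n_f = 1/2.2472 = 0.445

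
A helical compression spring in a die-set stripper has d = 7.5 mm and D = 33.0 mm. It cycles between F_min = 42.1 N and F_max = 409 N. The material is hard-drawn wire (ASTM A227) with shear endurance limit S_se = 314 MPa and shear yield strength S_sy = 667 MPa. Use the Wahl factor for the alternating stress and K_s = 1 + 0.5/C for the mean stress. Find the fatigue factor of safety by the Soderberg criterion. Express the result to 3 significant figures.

4.29

C = D/d = 33.0/7.5 = 4.4000; K_W = (4C−1)/(4C−4)+0.615/C = 1.3604; K_s = 1+0.5/C = 1.1136
F_a = (F_max−F_min)/2 = 183.45 N; F_m = (F_max+F_min)/2 = 225.55 N
τ_a = K_W·8F_aD/(πd³) = 1.3604 × 36.542 = 49.71 MPa
τ_m = K_s·8F_mD/(πd³) = 1.1136 × 44.928 = 50.033 MPa
Soderberg: 1/n_f = τ_a/S_se + τ_m/S_sy = 49.71/314 + 50.033/667 = 0.15831 + 0.07501 = 0.23332
n_f = 1/0.23332 = 4.286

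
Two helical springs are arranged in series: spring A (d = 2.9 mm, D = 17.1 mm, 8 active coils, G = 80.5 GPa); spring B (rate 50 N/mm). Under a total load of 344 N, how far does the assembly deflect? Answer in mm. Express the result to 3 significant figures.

26.2 mm

k_A = Gd⁴/(8D³N_a) = (80.5×10³)(2.9⁴)/(8·17.1³·8) = 17.792 N/mm
Series: 1/k_eq = 1/17.792 + 1/50 = 0.076206; k_eq = 13.122 N/mm
δ = F/k_eq = 344/13.122 = 26.215 mm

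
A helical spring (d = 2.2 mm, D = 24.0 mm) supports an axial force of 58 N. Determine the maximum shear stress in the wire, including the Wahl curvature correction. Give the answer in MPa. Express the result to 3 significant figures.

377 MPa

Spring index C = D/d = 24.0/2.2 = 10.9091
K_W = (4C−1)/(4C−4) + 0.615/C = 42.636/39.636 + 0.0564 = 1.1321
τ₀ = 8FD/(πd³) = 8·58·24.0/(π·2.2³) = 11136/33.452 = 332.9 MPa
τ_max = K·τ₀ = 1.1321 × 332.9 = 376.86 MPa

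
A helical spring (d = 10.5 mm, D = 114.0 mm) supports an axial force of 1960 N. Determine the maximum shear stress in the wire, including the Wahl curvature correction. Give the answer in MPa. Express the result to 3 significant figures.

Spring index C = D/d = 114.0/10.5 = 10.8571
K_W = (4C−1)/(4C−4) + 0.615/C = 42.429/39.429 + 0.0566 = 1.1327
τ₀ = 8FD/(πd³) = 8·1960·114.0/(π·10.5³) = 1.78752e+06/3636.8 = 491.51 MPa
τ_max = K·τ₀ = 1.1327 × 491.51 = 556.75 MPa

557 MPa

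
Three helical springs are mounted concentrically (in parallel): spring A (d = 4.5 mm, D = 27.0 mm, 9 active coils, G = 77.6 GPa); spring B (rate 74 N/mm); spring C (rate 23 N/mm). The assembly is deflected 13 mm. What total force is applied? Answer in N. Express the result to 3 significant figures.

1550 N

k_A = Gd⁴/(8D³N_a) = (77.6×10³)(4.5⁴)/(8·27.0³·9) = 22.454 N/mm
Parallel: k_eq = 22.454 + 74 + 23 = 119.45 N/mm
F = k_eq·δ = 119.45·13 = 1552.9 N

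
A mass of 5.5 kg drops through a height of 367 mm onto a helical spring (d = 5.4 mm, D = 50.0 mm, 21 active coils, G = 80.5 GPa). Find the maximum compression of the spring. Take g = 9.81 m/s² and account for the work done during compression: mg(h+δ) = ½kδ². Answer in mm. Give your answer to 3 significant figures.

k = Gd⁴/(8D³N_a) = (80.5×10³)(5.4⁴)/(8·50.0³·21) = 3.2595 N/mm
W = mg = 5.5 × 9.81 = 53.955 N
½kδ² − Wδ − Wh = 0 → δ = (W + √(W² + 2kWh))/k
δ = (53.955 + √(2911.1 + 129086))/3.2595 = (53.955 + 363.31)/3.2595 = 128.02 mm

128 mm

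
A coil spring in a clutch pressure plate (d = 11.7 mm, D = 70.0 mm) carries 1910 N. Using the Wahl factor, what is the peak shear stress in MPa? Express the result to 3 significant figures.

Spring index C = D/d = 70.0/11.7 = 5.9829
K_W = (4C−1)/(4C−4) + 0.615/C = 22.932/19.932 + 0.1028 = 1.2533
τ₀ = 8FD/(πd³) = 8·1910·70.0/(π·11.7³) = 1.0696e+06/5031.6 = 212.58 MPa
τ_max = K·τ₀ = 1.2533 × 212.58 = 266.42 MPa

266 MPa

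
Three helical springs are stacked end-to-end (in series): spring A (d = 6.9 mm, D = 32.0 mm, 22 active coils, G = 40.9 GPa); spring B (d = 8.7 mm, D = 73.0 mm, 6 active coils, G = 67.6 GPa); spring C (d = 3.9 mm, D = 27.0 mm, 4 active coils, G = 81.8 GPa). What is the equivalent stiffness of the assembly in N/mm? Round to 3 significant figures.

k_A = Gd⁴/(8D³N_a) = (40.9×10³)(6.9⁴)/(8·32.0³·22) = 16.075 N/mm
k_B = Gd⁴/(8D³N_a) = (67.6×10³)(8.7⁴)/(8·73.0³·6) = 20.74 N/mm
k_C = Gd⁴/(8D³N_a) = (81.8×10³)(3.9⁴)/(8·27.0³·4) = 30.045 N/mm
Series: 1/k_eq = 1/16.075 + 1/20.74 + 1/30.045 = 0.14371; k_eq = 6.9586 N/mm

6.96 N/mm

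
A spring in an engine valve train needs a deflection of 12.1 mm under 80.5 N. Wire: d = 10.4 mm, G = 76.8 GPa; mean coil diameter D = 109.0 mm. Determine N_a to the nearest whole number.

Required rate k = F/δ = 80.5/12.1 = 6.6529 N/mm
N_a = Gd⁴/(8D³k) = (76.8×10³ × 10.4⁴)/(8 × 109.0³ × 6.6529)
    = 8.98451e+08 / 6.89255e+07 = 13.04 → 13 coils

13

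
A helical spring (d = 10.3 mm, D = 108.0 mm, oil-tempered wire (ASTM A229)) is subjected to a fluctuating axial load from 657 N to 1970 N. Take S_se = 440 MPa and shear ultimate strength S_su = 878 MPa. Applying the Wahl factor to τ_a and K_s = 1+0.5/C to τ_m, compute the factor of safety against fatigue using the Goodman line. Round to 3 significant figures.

1.22

C = D/d = 108.0/10.3 = 10.4854; K_W = (4C−1)/(4C−4)+0.615/C = 1.1377; K_s = 1+0.5/C = 1.0477
F_a = (F_max−F_min)/2 = 656.5 N; F_m = (F_max+F_min)/2 = 1313.5 N
τ_a = K_W·8F_aD/(πd³) = 1.1377 × 165.23 = 187.98 MPa
τ_m = K_s·8F_mD/(πd³) = 1.0477 × 330.58 = 346.35 MPa
Goodman: 1/n_f = τ_a/S_se + τ_m/S_su = 187.98/440 + 346.35/878 = 0.42724 + 0.39447 = 0.82171
n_f = 1/0.82171 = 1.217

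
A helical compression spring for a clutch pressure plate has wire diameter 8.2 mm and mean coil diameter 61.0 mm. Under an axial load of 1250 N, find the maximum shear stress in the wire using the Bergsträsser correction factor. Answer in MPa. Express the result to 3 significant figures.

418 MPa

Spring index C = D/d = 61.0/8.2 = 7.4390
K_B = (4C+2)/(4C−3) = 31.756/26.756 = 1.1869
τ₀ = 8FD/(πd³) = 8·1250·61.0/(π·8.2³) = 610000/1732.2 = 352.16 MPa
τ_max = K·τ₀ = 1.1869 × 352.16 = 417.97 MPa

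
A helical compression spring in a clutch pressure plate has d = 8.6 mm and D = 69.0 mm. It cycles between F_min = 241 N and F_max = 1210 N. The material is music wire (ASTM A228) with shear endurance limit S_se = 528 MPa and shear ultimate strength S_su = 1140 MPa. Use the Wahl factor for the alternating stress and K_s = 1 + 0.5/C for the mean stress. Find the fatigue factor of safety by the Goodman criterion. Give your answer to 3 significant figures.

C = D/d = 69.0/8.6 = 8.0233; K_W = (4C−1)/(4C−4)+0.615/C = 1.1834; K_s = 1+0.5/C = 1.0623
F_a = (F_max−F_min)/2 = 484.5 N; F_m = (F_max+F_min)/2 = 725.5 N
τ_a = K_W·8F_aD/(πd³) = 1.1834 × 133.84 = 158.39 MPa
τ_m = K_s·8F_mD/(πd³) = 1.0623 × 200.42 = 212.91 MPa
Goodman: 1/n_f = τ_a/S_se + τ_m/S_su = 158.39/528 + 212.91/1140 = 0.29999 + 0.18676 = 0.48674
n_f = 1/0.48674 = 2.054

2.05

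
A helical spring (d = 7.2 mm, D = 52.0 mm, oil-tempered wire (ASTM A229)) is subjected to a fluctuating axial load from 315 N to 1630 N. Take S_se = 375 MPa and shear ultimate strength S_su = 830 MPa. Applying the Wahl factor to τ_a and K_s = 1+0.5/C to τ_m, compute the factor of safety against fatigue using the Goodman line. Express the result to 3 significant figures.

C = D/d = 52.0/7.2 = 7.2222; K_W = (4C−1)/(4C−4)+0.615/C = 1.2057; K_s = 1+0.5/C = 1.0692
F_a = (F_max−F_min)/2 = 657.5 N; F_m = (F_max+F_min)/2 = 972.5 N
τ_a = K_W·8F_aD/(πd³) = 1.2057 × 233.26 = 281.24 MPa
τ_m = K_s·8F_mD/(πd³) = 1.0692 × 345.01 = 368.9 MPa
Goodman: 1/n_f = τ_a/S_se + τ_m/S_su = 281.24/375 + 368.9/830 = 0.74997 + 0.44446 = 1.1944
n_f = 1/1.1944 = 0.8372

0.837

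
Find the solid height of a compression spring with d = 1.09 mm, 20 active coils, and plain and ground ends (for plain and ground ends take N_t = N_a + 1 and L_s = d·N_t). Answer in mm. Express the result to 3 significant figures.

22.9 mm

plain and ground ends: N_t = N_a + 1 = 20 + 1 = 21
L_s = d·N_t = 1.09 × 21 = 22.89 mm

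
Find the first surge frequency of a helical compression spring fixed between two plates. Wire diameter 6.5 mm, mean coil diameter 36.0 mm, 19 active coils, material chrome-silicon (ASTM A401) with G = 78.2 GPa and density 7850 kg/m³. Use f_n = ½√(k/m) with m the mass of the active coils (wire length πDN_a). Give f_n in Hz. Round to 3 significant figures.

93.8 Hz

k = Gd⁴/(8D³N_a) = (78.2×10³)(6.5⁴)/(8·36.0³·19) = 19.684 N/mm = 19684 N/m
Wire length L = πDN_a = π·36.0·19 = 2148.8 mm
m = ρ·(πd²/4)·L = 7850 × 33.183×10⁻⁶ m² × 2.1488 m = 0.55975 kg
f_n = ½√(k/m) = 0.5·√(19684/0.55975) = 0.5·√(35166) = 93.762 Hz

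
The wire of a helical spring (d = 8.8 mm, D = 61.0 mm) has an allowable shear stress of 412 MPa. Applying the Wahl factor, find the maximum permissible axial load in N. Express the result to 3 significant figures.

1490 N

C = D/d = 61.0/8.8 = 6.9318
K_W = (4C−1)/(4C−4) + 0.615/C = 26.727/23.727 + 0.0887 = 1.2152
τ_max = K·8FD/(πd³) → F_max = τ_allow·πd³/(8DK)
F_max = 412·π·8.8³/(8·61.0·1.2152) = 8.8205e+05/593 = 1487.5 N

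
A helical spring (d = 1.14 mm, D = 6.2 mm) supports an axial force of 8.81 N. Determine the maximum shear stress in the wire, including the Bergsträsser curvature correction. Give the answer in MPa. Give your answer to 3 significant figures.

Spring index C = D/d = 6.2/1.14 = 5.4386
K_B = (4C+2)/(4C−3) = 23.754/18.754 = 1.2666
τ₀ = 8FD/(πd³) = 8·8.81·6.2/(π·1.14³) = 436.976/4.6544 = 93.884 MPa
τ_max = K·τ₀ = 1.2666 × 93.884 = 118.91 MPa

119 MPa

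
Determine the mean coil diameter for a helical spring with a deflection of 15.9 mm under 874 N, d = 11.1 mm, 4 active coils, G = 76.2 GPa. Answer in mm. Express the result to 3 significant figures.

Required rate k = F/δ = 874/15.9 = 54.969 N/mm
D = (Gd⁴/(8N_a·k))^(1/3) = (76.2×10³·11.1⁴/(8·4·54.969))^(1/3)
  = (657631)^(1/3) = 86.9616 mm

87.0 mm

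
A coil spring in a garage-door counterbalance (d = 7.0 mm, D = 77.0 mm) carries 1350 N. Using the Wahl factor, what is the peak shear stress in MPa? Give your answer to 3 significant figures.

Spring index C = D/d = 77.0/7.0 = 11.0000
K_W = (4C−1)/(4C−4) + 0.615/C = 43.000/40.000 + 0.0559 = 1.1309
τ₀ = 8FD/(πd³) = 8·1350·77.0/(π·7.0³) = 831600/1077.6 = 771.74 MPa
τ_max = K·τ₀ = 1.1309 × 771.74 = 872.77 MPa

873 MPa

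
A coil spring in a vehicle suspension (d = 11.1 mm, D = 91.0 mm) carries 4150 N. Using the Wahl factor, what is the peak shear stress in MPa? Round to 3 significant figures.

829 MPa

Spring index C = D/d = 91.0/11.1 = 8.1982
K_W = (4C−1)/(4C−4) + 0.615/C = 31.793/28.793 + 0.0750 = 1.1792
τ₀ = 8FD/(πd³) = 8·4150·91.0/(π·11.1³) = 3.0212e+06/4296.5 = 703.17 MPa
τ_max = K·τ₀ = 1.1792 × 703.17 = 829.19 MPa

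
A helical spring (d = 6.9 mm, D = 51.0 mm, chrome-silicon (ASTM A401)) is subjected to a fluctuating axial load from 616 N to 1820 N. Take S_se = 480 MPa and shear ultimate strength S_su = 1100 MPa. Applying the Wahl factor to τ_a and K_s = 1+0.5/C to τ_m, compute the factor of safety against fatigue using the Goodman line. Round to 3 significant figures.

C = D/d = 51.0/6.9 = 7.3913; K_W = (4C−1)/(4C−4)+0.615/C = 1.2006; K_s = 1+0.5/C = 1.0676
F_a = (F_max−F_min)/2 = 602 N; F_m = (F_max+F_min)/2 = 1218 N
τ_a = K_W·8F_aD/(πd³) = 1.2006 × 237.99 = 285.72 MPa
τ_m = K_s·8F_mD/(πd³) = 1.0676 × 481.52 = 514.09 MPa
Goodman: 1/n_f = τ_a/S_se + τ_m/S_su = 285.72/480 + 514.09/1100 = 0.59525 + 0.46735 = 1.0626
n_f = 1/1.0626 = 0.9411

0.941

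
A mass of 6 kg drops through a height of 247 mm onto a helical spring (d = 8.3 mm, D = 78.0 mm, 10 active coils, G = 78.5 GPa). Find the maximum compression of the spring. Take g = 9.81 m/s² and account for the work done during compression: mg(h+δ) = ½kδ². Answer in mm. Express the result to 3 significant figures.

60.8 mm

k = Gd⁴/(8D³N_a) = (78.5×10³)(8.3⁴)/(8·78.0³·10) = 9.8131 N/mm
W = mg = 6 × 9.81 = 58.86 N
½kδ² − Wδ − Wh = 0 → δ = (W + √(W² + 2kWh))/k
δ = (58.86 + √(3464.5 + 285335))/9.8131 = (58.86 + 537.4)/9.8131 = 60.761 mm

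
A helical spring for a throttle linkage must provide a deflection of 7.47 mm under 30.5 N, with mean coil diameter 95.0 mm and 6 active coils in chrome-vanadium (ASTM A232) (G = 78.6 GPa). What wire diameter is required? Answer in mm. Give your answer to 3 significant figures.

Required rate k = F/δ = 30.5/7.47 = 4.083 N/mm
d = (8D³N_a·k / G)^(1/4) = (8·95.0³·6·4.083 / (78.6×10³))^0.25
  = (2137.8)^0.25 = 6.7997 mm

6.80 mm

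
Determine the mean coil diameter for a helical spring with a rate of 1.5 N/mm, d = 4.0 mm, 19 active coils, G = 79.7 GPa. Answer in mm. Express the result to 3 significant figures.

D = (Gd⁴/(8N_a·k))^(1/3) = (79.7×10³·4.0⁴/(8·19·1.5))^(1/3)
  = (89487.7)^(1/3) = 44.7289 mm

44.7 mm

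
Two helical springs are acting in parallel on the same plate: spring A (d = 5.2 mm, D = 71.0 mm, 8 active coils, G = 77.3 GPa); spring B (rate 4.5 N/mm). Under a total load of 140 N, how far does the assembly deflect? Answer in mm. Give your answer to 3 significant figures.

k_A = Gd⁴/(8D³N_a) = (77.3×10³)(5.2⁴)/(8·71.0³·8) = 2.4674 N/mm
Parallel: k_eq = 2.4674 + 4.5 = 6.9674 N/mm
δ = F/k_eq = 140/6.9674 = 20.094 mm

20.1 mm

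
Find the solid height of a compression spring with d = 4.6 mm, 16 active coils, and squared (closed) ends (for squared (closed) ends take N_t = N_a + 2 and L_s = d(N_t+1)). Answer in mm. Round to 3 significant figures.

squared (closed) ends: N_t = N_a + 2 = 16 + 2 = 18
L_s = d·(N_t+1) = 4.6 × 19 = 87.4 mm

87.4 mm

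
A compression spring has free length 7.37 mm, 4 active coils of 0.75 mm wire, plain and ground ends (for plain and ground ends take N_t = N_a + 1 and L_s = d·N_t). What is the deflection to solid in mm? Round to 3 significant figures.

3.62 mm

N_t = 5; L_s = 0.75·5 = 3.75 mm
δ_solid = L₀ − L_s = 7.37 − 3.75 = 3.62 mm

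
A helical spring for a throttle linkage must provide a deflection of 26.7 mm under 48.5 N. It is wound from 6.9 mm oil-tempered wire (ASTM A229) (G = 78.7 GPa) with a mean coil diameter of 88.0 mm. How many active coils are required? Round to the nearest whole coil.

18

Required rate k = F/δ = 48.5/26.7 = 1.8165 N/mm
N_a = Gd⁴/(8D³k) = (78.7×10³ × 6.9⁴)/(8 × 88.0³ × 1.8165)
    = 1.7839e+08 / 9.90304e+06 = 18.01 → 18 coils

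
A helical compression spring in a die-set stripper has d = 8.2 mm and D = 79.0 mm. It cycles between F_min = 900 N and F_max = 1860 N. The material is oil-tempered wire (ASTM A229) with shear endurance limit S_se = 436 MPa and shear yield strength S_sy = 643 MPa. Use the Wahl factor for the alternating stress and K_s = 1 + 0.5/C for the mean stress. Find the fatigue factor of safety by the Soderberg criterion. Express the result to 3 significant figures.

0.778

C = D/d = 79.0/8.2 = 9.6341; K_W = (4C−1)/(4C−4)+0.615/C = 1.1507; K_s = 1+0.5/C = 1.0519
F_a = (F_max−F_min)/2 = 480 N; F_m = (F_max+F_min)/2 = 1380 N
τ_a = K_W·8F_aD/(πd³) = 1.1507 × 175.13 = 201.53 MPa
τ_m = K_s·8F_mD/(πd³) = 1.0519 × 503.51 = 529.64 MPa
Soderberg: 1/n_f = τ_a/S_se + τ_m/S_sy = 201.53/436 + 529.64/643 = 0.46221 + 0.82370 = 1.2859
n_f = 1/1.2859 = 0.7777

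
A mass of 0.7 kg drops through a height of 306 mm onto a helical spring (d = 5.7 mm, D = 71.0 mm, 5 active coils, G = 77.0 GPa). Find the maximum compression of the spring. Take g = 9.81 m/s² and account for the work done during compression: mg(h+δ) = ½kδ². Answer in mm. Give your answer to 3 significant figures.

28.4 mm

k = Gd⁴/(8D³N_a) = (77.0×10³)(5.7⁴)/(8·71.0³·5) = 5.6775 N/mm
W = mg = 0.7 × 9.81 = 6.867 N
½kδ² − Wδ − Wh = 0 → δ = (W + √(W² + 2kWh))/k
δ = (6.867 + √(47.156 + 23860.2))/5.6775 = (6.867 + 154.62)/5.6775 = 28.443 mm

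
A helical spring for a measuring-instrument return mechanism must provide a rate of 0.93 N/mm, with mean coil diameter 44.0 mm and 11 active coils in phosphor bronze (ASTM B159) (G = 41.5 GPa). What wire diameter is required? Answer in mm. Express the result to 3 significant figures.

d = (8D³N_a·k / G)^(1/4) = (8·44.0³·11·0.93 / (41.5×10³))^0.25
  = (167.99)^0.25 = 3.6001 mm

3.60 mm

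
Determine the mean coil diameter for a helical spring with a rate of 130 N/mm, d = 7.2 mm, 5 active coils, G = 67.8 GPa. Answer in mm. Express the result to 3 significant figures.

32.7 mm

D = (Gd⁴/(8N_a·k))^(1/3) = (67.8×10³·7.2⁴/(8·5·130))^(1/3)
  = (35039.4)^(1/3) = 32.7229 mm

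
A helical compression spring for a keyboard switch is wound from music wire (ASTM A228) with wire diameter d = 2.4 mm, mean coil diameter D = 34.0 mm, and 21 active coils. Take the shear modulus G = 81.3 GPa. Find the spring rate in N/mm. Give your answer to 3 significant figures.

0.408 N/mm

k = Gd⁴/(8D³N_a) = (81.3×10³ × 2.4⁴) / (8 × 34.0³ × 21)
  = 2.69734e+06 / 6.60307e+06 = 0.4085 N/mm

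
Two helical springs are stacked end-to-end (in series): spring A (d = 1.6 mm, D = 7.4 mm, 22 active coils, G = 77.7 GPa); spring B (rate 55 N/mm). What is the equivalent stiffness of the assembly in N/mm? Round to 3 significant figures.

k_A = Gd⁴/(8D³N_a) = (77.7×10³)(1.6⁴)/(8·7.4³·22) = 7.1399 N/mm
Series: 1/k_eq = 1/7.1399 + 1/55 = 0.15824; k_eq = 6.3195 N/mm

6.32 N/mm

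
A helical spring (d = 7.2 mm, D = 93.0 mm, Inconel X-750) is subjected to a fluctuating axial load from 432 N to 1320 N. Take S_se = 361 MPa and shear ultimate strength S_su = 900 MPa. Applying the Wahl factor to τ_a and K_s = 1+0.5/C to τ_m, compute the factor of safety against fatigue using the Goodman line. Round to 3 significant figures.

C = D/d = 93.0/7.2 = 12.9167; K_W = (4C−1)/(4C−4)+0.615/C = 1.1105; K_s = 1+0.5/C = 1.0387
F_a = (F_max−F_min)/2 = 444 N; F_m = (F_max+F_min)/2 = 876 N
τ_a = K_W·8F_aD/(πd³) = 1.1105 × 281.71 = 312.86 MPa
τ_m = K_s·8F_mD/(πd³) = 1.0387 × 555.81 = 577.33 MPa
Goodman: 1/n_f = τ_a/S_se + τ_m/S_su = 312.86/361 + 577.33/900 = 0.86664 + 0.64148 = 1.5081
n_f = 1/1.5081 = 0.6631

0.663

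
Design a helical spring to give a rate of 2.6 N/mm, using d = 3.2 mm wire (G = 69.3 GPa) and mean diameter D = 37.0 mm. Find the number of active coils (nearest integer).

N_a = Gd⁴/(8D³k) = (69.3×10³ × 3.2⁴)/(8 × 37.0³ × 2.6)
    = 7.26663e+06 / 1.05358e+06 = 6.897 → 7 coils

7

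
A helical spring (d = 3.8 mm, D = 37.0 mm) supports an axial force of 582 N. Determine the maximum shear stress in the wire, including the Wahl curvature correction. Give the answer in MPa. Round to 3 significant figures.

1150 MPa

Spring index C = D/d = 37.0/3.8 = 9.7368
K_W = (4C−1)/(4C−4) + 0.615/C = 37.947/34.947 + 0.0632 = 1.1490
τ₀ = 8FD/(πd³) = 8·582·37.0/(π·3.8³) = 172272/172.39 = 999.34 MPa
τ_max = K·τ₀ = 1.1490 × 999.34 = 1148.2 MPa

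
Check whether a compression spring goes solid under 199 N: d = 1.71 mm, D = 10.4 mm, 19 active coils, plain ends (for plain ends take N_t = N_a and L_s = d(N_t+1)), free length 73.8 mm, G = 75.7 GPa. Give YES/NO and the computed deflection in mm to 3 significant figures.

YES, δ = 52.6 mm

k = Gd⁴/(8D³N_a) = (75.7×10³)(1.71⁴)/(8·10.4³·19) = 3.7856 N/mm
N_t = 19; L_s = 1.71·20 = 34.2 mm; δ_solid = L₀ − L_s = 73.8 − 34.2 = 39.6 mm
δ = F/k = 199/3.7856 = 52.567 mm
δ ≥ δ_solid → spring goes solid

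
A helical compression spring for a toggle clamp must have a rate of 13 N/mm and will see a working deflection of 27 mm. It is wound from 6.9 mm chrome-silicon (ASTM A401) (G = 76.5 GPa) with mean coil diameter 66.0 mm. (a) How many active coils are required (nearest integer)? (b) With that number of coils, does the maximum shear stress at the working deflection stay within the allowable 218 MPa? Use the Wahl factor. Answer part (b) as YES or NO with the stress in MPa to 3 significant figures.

N_a = Gd⁴/(8D³k) = (76.5×10³)(6.9⁴)/(8·66.0³·13) = 5.8 → N_a = 6
Actual rate k = Gd⁴/(8D³·6) = 12.566 N/mm
Working load F = kδ = 12.566·27 = 339.27 N
C = 66.0/6.9 = 9.5652; K_W = (4C−1)/(4C−4)+0.615/C = 1.1519
τ_max = K_W·8FD/(πd³) = 1.1519·173.57 = 199.93 MPa
τ_max ≤ 218 MPa → acceptable

(a) 6 coils; (b) YES, τ_max = 200 MPa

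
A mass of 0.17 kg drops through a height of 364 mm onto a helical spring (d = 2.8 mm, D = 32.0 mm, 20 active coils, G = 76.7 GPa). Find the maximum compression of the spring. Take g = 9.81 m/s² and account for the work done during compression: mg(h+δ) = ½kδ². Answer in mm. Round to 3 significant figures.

38.6 mm

k = Gd⁴/(8D³N_a) = (76.7×10³)(2.8⁴)/(8·32.0³·20) = 0.8992 N/mm
W = mg = 0.17 × 9.81 = 1.6677 N
½kδ² − Wδ − Wh = 0 → δ = (W + √(W² + 2kWh))/k
δ = (1.6677 + √(2.7812 + 1091.71))/0.8992 = (1.6677 + 33.083)/0.8992 = 38.646 mm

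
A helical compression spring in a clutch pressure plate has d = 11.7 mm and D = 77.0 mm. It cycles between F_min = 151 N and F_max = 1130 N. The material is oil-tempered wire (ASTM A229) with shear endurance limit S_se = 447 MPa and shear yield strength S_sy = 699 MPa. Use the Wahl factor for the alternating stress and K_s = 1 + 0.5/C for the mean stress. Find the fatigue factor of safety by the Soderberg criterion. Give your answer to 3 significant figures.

3.50

C = D/d = 77.0/11.7 = 6.5812; K_W = (4C−1)/(4C−4)+0.615/C = 1.2278; K_s = 1+0.5/C = 1.0760
F_a = (F_max−F_min)/2 = 489.5 N; F_m = (F_max+F_min)/2 = 640.5 N
τ_a = K_W·8F_aD/(πd³) = 1.2278 × 59.927 = 73.581 MPa
τ_m = K_s·8F_mD/(πd³) = 1.0760 × 78.414 = 84.371 MPa
Soderberg: 1/n_f = τ_a/S_se + τ_m/S_sy = 73.581/447 + 84.371/699 = 0.16461 + 0.12070 = 0.28531
n_f = 1/0.28531 = 3.505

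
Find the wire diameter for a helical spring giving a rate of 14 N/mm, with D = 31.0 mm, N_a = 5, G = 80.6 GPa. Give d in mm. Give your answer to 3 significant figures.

3.79 mm

d = (8D³N_a·k / G)^(1/4) = (8·31.0³·5·14 / (80.6×10³))^0.25
  = (206.98)^0.25 = 3.7930 mm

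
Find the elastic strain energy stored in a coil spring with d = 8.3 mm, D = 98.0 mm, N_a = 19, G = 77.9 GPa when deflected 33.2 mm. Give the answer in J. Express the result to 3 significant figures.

1.42 J

k = Gd⁴/(8D³N_a) = (77.9×10³)(8.3⁴)/(8·98.0³·19) = 2.5842 N/mm
U = ½kδ² = 0.5 × 2.5842 × 33.2² = 1424.2 N·mm = 1.4242 J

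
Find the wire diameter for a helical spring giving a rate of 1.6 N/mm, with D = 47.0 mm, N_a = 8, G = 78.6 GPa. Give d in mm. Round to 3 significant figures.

d = (8D³N_a·k / G)^(1/4) = (8·47.0³·8·1.6 / (78.6×10³))^0.25
  = (135.26)^0.25 = 3.4103 mm

3.41 mm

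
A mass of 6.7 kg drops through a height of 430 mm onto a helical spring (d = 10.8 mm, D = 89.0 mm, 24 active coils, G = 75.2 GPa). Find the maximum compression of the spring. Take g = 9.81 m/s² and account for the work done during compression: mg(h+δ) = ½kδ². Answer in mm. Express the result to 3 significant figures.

95.6 mm

k = Gd⁴/(8D³N_a) = (75.2×10³)(10.8⁴)/(8·89.0³·24) = 7.5586 N/mm
W = mg = 6.7 × 9.81 = 65.727 N
½kδ² − Wδ − Wh = 0 → δ = (W + √(W² + 2kWh))/k
δ = (65.727 + √(4320 + 427252))/7.5586 = (65.727 + 656.94)/7.5586 = 95.609 mm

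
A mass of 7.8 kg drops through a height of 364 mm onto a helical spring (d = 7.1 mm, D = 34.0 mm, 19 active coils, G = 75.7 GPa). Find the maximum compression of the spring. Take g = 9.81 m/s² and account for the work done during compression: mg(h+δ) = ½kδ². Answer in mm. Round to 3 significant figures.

k = Gd⁴/(8D³N_a) = (75.7×10³)(7.1⁴)/(8·34.0³·19) = 32.199 N/mm
W = mg = 7.8 × 9.81 = 76.518 N
½kδ² − Wδ − Wh = 0 → δ = (W + √(W² + 2kWh))/k
δ = (76.518 + √(5855 + 1.79368e+06))/32.199 = (76.518 + 1341.5)/32.199 = 44.037 mm

44.0 mm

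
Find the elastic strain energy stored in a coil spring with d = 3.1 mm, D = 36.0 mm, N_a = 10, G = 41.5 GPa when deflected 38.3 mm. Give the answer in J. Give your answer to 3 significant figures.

k = Gd⁴/(8D³N_a) = (41.5×10³)(3.1⁴)/(8·36.0³·10) = 1.0268 N/mm
U = ½kδ² = 0.5 × 1.0268 × 38.3² = 753.12 N·mm = 0.75312 J

0.753 J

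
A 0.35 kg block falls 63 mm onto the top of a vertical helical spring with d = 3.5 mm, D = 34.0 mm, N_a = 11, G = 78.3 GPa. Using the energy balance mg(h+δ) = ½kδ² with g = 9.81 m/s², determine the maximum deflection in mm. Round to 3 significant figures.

k = Gd⁴/(8D³N_a) = (78.3×10³)(3.5⁴)/(8·34.0³·11) = 3.3971 N/mm
W = mg = 0.35 × 9.81 = 3.4335 N
½kδ² − Wδ − Wh = 0 → δ = (W + √(W² + 2kWh))/k
δ = (3.4335 + √(11.789 + 1469.68))/3.3971 = (3.4335 + 38.49)/3.3971 = 12.341 mm

12.3 mm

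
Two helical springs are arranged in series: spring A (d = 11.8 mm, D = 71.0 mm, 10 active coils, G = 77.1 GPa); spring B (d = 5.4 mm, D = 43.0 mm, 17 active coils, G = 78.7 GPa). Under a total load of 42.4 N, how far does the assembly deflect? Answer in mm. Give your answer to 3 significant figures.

7.66 mm

k_A = Gd⁴/(8D³N_a) = (77.1×10³)(11.8⁴)/(8·71.0³·10) = 52.206 N/mm
k_B = Gd⁴/(8D³N_a) = (78.7×10³)(5.4⁴)/(8·43.0³·17) = 6.1888 N/mm
Series: 1/k_eq = 1/52.206 + 1/6.1888 = 0.18074; k_eq = 5.5329 N/mm
δ = F/k_eq = 42.4/5.5329 = 7.6633 mm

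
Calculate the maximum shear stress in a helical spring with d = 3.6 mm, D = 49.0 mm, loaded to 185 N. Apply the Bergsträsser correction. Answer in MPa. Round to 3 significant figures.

Spring index C = D/d = 49.0/3.6 = 13.6111
K_B = (4C+2)/(4C−3) = 56.444/51.444 = 1.0972
τ₀ = 8FD/(πd³) = 8·185·49.0/(π·3.6³) = 72520/146.57 = 494.77 MPa
τ_max = K·τ₀ = 1.0972 × 494.77 = 542.85 MPa

543 MPa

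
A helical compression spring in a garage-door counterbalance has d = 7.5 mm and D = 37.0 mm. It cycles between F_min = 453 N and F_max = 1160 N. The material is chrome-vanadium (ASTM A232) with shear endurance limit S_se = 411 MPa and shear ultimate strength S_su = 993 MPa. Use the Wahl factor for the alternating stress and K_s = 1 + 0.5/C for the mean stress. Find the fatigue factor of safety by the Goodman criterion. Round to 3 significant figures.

C = D/d = 37.0/7.5 = 4.9333; K_W = (4C−1)/(4C−4)+0.615/C = 1.3153; K_s = 1+0.5/C = 1.1014
F_a = (F_max−F_min)/2 = 353.5 N; F_m = (F_max+F_min)/2 = 806.5 N
τ_a = K_W·8F_aD/(πd³) = 1.3153 × 78.949 = 103.84 MPa
τ_m = K_s·8F_mD/(πd³) = 1.1014 × 180.12 = 198.38 MPa
Goodman: 1/n_f = τ_a/S_se + τ_m/S_su = 103.84/411 + 198.38/993 = 0.25266 + 0.19977 = 0.45244
n_f = 1/0.45244 = 2.21

2.21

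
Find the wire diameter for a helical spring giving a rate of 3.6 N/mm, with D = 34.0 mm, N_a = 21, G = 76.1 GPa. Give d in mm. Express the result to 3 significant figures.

4.20 mm

d = (8D³N_a·k / G)^(1/4) = (8·34.0³·21·3.6 / (76.1×10³))^0.25
  = (312.37)^0.25 = 4.2040 mm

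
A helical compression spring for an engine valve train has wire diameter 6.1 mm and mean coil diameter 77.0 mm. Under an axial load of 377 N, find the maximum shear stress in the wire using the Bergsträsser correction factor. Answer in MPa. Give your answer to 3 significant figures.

360 MPa

Spring index C = D/d = 77.0/6.1 = 12.6230
K_B = (4C+2)/(4C−3) = 52.492/47.492 = 1.1053
τ₀ = 8FD/(πd³) = 8·377·77.0/(π·6.1³) = 232232/713.08 = 325.67 MPa
τ_max = K·τ₀ = 1.1053 × 325.67 = 359.96 MPa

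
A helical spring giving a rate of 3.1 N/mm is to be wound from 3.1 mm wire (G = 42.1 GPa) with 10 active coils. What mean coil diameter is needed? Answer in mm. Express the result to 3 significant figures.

25.0 mm

D = (Gd⁴/(8N_a·k))^(1/3) = (42.1×10³·3.1⁴/(8·10·3.1))^(1/3)
  = (15677.5)^(1/3) = 25.0280 mm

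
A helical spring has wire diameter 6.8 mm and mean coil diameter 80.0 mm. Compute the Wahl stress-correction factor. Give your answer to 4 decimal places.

1.1219

C = D/d = 80.0/6.8 = 11.7647
K_W = (4C−1)/(4C−4) + 0.615/C = 46.059/43.059 + 0.0523 = 1.1219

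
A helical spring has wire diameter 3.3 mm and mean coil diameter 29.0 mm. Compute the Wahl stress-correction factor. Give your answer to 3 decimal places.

1.166

C = D/d = 29.0/3.3 = 8.7879
K_W = (4C−1)/(4C−4) + 0.615/C = 34.152/31.152 + 0.0700 = 1.1663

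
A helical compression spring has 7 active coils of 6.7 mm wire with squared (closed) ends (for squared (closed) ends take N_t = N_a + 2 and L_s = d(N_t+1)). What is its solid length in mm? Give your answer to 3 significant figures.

67.0 mm

squared (closed) ends: N_t = N_a + 2 = 7 + 2 = 9
L_s = d·(N_t+1) = 6.7 × 10 = 67 mm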